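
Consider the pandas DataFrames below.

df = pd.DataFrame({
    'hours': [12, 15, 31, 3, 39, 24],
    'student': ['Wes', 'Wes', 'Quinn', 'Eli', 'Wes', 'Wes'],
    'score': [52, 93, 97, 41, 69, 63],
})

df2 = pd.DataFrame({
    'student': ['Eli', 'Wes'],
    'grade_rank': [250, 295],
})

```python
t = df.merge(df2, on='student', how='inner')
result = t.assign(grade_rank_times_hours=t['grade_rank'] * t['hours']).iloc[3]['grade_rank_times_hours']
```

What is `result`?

11505

merge on 'student' (how='inner') → 5 rows:
   hours student  score  grade_rank
0     12     Wes     52         295
1     15     Wes     93         295
2      3     Eli     41         250
3     39     Wes     69         295
4     24     Wes     63         295
add column grade_rank_times_hours = t['grade_rank'] * t['hours']:
   hours student  score  grade_rank  grade_rank_times_hours
0     12     Wes     52         295                    3540
1     15     Wes     93         295                    4425
2      3     Eli     41         250                     750
3     39     Wes     69         295                   11505
4     24     Wes     63         295                    7080
Reading off the value at position 3, column 'grade_rank_times_hours', we get 11505.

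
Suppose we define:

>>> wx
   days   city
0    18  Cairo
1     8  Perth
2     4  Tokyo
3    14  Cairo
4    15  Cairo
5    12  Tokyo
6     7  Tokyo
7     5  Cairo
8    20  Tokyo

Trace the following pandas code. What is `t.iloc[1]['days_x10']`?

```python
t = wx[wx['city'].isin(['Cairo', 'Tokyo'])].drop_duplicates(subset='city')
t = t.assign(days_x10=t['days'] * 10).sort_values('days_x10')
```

180

filter rows where city in ['Cairo', 'Tokyo']:
   days   city
0    18  Cairo
2     4  Tokyo
3    14  Cairo
4    15  Cairo
5    12  Tokyo
6     7  Tokyo
7     5  Cairo
8    20  Tokyo
drop duplicate city (keep=first):
   days   city
0    18  Cairo
2     4  Tokyo
add column days_x10 = t['days'] * 10:
   days   city  days_x10
0    18  Cairo       180
2     4  Tokyo        40
sort by days_x10:
   days   city  days_x10
2     4  Tokyo        40
0    18  Cairo       180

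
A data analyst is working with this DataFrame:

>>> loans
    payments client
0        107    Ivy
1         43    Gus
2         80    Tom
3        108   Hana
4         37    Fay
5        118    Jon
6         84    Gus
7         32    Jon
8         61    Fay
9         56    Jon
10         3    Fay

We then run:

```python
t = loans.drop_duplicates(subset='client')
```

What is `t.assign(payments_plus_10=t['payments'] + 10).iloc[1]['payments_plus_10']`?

53

drop duplicate client (keep=first):
   payments client
0       107    Ivy
1        43    Gus
2        80    Tom
3       108   Hana
4        37    Fay
5       118    Jon
add column payments_plus_10 = t['payments'] + 10:
   payments client  payments_plus_10
0       107    Ivy               117
1        43    Gus                53
2        80    Tom                90
3       108   Hana               118
4        37    Fay                47
5       118    Jon               128
Taking the value at position 1, column 'payments_plus_10' gives 53.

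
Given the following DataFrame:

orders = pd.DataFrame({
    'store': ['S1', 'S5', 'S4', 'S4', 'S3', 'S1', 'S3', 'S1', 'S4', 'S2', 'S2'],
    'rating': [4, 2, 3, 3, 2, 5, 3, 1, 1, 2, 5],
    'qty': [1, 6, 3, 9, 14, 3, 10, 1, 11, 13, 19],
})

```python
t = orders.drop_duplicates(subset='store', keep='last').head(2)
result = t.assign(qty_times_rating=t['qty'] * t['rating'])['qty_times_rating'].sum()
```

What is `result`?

42

drop duplicate store (keep=last):
   store  rating  qty
1     S5       2    6
6     S3       3   10
7     S1       1    1
8     S4       1   11
10    S2       5   19
take first 2 rows:
  store  rating  qty
1    S5       2    6
6    S3       3   10
add column qty_times_rating = t['qty'] * t['rating']:
  store  rating  qty  qty_times_rating
1    S5       2    6                12
6    S3       3   10                30
Hence 42.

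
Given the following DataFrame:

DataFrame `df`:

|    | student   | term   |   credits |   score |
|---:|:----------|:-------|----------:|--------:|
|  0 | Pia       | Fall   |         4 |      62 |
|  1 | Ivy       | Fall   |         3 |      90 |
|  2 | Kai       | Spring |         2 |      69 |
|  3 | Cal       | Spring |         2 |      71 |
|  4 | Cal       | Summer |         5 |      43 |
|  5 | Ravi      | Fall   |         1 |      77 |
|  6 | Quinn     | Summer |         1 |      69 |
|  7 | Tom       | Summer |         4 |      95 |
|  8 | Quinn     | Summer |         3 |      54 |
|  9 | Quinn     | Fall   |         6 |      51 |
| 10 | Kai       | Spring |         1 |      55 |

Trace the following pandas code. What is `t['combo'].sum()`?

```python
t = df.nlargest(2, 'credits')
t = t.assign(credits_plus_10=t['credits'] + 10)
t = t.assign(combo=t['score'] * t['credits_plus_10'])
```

1461

take 2 rows with largest credits:
  student    term  credits  score
9   Quinn    Fall        6     51
4     Cal  Summer        5     43
add column credits_plus_10 = t['credits'] + 10:
  student    term  credits  score  credits_plus_10
9   Quinn    Fall        6     51               16
4     Cal  Summer        5     43               15
add column combo = t['score'] * t['credits_plus_10']:
  student    term  credits  score  credits_plus_10  combo
9   Quinn    Fall        6     51               16    816
4     Cal  Summer        5     43               15    645
So sum() = 1461.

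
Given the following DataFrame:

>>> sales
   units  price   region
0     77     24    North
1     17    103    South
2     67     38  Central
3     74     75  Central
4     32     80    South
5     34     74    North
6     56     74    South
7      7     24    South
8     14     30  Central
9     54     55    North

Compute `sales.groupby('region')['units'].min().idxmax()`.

group by region, min of units:
region
Central    14
North      34
South       7
Name: units, dtype: int64
Hence North.

North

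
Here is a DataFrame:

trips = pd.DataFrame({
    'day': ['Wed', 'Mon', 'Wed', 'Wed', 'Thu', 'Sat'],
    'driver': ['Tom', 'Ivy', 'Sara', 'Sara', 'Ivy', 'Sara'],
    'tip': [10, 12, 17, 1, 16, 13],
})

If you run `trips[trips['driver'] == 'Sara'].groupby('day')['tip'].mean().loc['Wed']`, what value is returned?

9.0

filter rows where driver == 'Sara':
   day driver  tip
2  Wed   Sara   17
3  Wed   Sara    1
5  Sat   Sara   13
group by day, mean of tip:
day
Sat    13.0
Wed     9.0
Name: tip, dtype: float64
So loc['Wed'] = 9.0.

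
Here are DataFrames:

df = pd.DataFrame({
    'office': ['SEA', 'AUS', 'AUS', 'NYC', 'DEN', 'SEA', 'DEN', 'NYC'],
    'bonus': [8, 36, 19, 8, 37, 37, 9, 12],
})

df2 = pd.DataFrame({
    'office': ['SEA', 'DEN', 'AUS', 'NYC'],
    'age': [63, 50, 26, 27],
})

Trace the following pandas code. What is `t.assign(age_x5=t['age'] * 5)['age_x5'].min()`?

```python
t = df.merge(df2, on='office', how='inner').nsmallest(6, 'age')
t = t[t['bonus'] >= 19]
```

130

merge on 'office' (how='inner') → 8 rows:
  office  bonus  age
0    SEA      8   63
1    AUS     36   26
2    AUS     19   26
3    NYC      8   27
4    DEN     37   50
5    SEA     37   63
6    DEN      9   50
7    NYC     12   27
take 6 rows with smallest age:
  office  bonus  age
1    AUS     36   26
2    AUS     19   26
3    NYC      8   27
7    NYC     12   27
4    DEN     37   50
6    DEN      9   50
filter rows where bonus >= 19:
  office  bonus  age
1    AUS     36   26
2    AUS     19   26
4    DEN     37   50
add column age_x5 = t['age'] * 5:
  office  bonus  age  age_x5
1    AUS     36   26     130
2    AUS     19   26     130
4    DEN     37   50     250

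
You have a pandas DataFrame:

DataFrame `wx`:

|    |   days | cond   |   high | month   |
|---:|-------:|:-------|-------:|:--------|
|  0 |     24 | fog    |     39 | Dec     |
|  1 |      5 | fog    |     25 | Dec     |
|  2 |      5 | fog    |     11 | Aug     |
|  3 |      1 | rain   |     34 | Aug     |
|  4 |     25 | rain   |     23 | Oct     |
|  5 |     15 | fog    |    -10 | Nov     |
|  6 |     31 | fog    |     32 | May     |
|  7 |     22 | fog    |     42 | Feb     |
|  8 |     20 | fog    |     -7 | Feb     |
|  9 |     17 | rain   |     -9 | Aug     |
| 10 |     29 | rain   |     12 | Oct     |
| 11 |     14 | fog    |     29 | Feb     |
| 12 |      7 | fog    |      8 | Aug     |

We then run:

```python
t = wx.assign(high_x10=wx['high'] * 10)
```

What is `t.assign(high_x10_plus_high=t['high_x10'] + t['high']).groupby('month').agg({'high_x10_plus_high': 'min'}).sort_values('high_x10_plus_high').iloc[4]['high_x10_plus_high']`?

add column high_x10 = wx['high'] * 10:
    days  cond  high month  high_x10
0     24   fog    39   Dec       390
1      5   fog    25   Dec       250
2      5   fog    11   Aug       110
3      1  rain    34   Aug       340
4     25  rain    23   Oct       230
5     15   fog   -10   Nov      -100
6     31   fog    32   May       320
7     22   fog    42   Feb       420
8     20   fog    -7   Feb       -70
9     17  rain    -9   Aug       -90
10    29  rain    12   Oct       120
11    14   fog    29   Feb       290
12     7   fog     8   Aug        80
add column high_x10_plus_high = t['high_x10'] + t['high']:
    days  cond  high month  high_x10  high_x10_plus_high
0     24   fog    39   Dec       390                 429
1      5   fog    25   Dec       250                 275
2      5   fog    11   Aug       110                 121
3      1  rain    34   Aug       340                 374
4     25  rain    23   Oct       230                 253
5     15   fog   -10   Nov      -100                -110
6     31   fog    32   May       320                 352
7     22   fog    42   Feb       420                 462
8     20   fog    -7   Feb       -70                 -77
9     17  rain    -9   Aug       -90                 -99
10    29  rain    12   Oct       120                 132
11    14   fog    29   Feb       290                 319
12     7   fog     8   Aug        80                  88
group by month, min of high_x10_plus_high:
       high_x10_plus_high
month                    
Aug                   -99
Dec                   275
Feb                   -77
May                   352
Nov                  -110
Oct                   132
sort by high_x10_plus_high:
       high_x10_plus_high
month                    
Nov                  -110
Aug                   -99
Feb                   -77
Oct                   132
Dec                   275
May                   352

275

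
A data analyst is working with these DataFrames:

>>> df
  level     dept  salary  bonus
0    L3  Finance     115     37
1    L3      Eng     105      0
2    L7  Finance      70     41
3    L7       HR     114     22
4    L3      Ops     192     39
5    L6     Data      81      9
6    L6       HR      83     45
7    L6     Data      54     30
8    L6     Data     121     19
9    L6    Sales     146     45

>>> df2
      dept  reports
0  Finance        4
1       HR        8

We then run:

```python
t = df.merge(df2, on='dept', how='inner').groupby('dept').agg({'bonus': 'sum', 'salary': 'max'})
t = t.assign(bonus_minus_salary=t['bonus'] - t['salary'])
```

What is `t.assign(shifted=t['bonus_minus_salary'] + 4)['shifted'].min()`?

merge on 'dept' (how='inner') → 4 rows:
  level     dept  salary  bonus  reports
0    L3  Finance     115     37        4
1    L7  Finance      70     41        4
2    L7       HR     114     22        8
3    L6       HR      83     45        8
group by dept: sum(bonus), max(salary):
         bonus  salary
dept                  
Finance     78     115
HR          67     114
add column bonus_minus_salary = t['bonus'] - t['salary']:
         bonus  salary  bonus_minus_salary
dept                                      
Finance     78     115                 -37
HR          67     114                 -47
add column shifted = t['bonus_minus_salary'] + 4:
         bonus  salary  bonus_minus_salary  shifted
dept                                               
Finance     78     115                 -37      -33
HR          67     114                 -47      -43

-43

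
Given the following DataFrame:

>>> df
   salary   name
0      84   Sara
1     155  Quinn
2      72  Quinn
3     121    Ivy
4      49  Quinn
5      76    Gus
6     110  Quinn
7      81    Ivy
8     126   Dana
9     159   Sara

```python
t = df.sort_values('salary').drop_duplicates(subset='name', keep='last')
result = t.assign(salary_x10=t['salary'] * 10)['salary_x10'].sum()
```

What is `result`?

6370

sort by salary:
   salary   name
4      49  Quinn
2      72  Quinn
5      76    Gus
7      81    Ivy
0      84   Sara
6     110  Quinn
3     121    Ivy
8     126   Dana
1     155  Quinn
9     159   Sara
drop duplicate name (keep=last):
   salary   name
5      76    Gus
3     121    Ivy
8     126   Dana
1     155  Quinn
9     159   Sara
add column salary_x10 = t['salary'] * 10:
   salary   name  salary_x10
5      76    Gus         760
3     121    Ivy        1210
8     126   Dana        1260
1     155  Quinn        1550
9     159   Sara        1590
So sum() = 6370.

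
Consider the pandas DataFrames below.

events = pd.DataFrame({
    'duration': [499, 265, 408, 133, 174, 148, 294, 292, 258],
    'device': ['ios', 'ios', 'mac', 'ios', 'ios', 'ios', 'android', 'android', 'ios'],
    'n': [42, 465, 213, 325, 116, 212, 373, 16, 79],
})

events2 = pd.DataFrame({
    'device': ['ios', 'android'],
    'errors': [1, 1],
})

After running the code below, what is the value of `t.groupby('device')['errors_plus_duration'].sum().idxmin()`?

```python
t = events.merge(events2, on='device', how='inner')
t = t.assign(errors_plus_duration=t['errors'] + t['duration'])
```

merge on 'device' (how='inner') → 8 rows:
   duration   device    n  errors
0       499      ios   42       1
1       265      ios  465       1
2       133      ios  325       1
3       174      ios  116       1
4       148      ios  212       1
5       294  android  373       1
6       292  android   16       1
7       258      ios   79       1
add column errors_plus_duration = t['errors'] + t['duration']:
   duration   device    n  errors  errors_plus_duration
0       499      ios   42       1                   500
1       265      ios  465       1                   266
2       133      ios  325       1                   134
3       174      ios  116       1                   175
4       148      ios  212       1                   149
5       294  android  373       1                   295
6       292  android   16       1                   293
7       258      ios   79       1                   259
group by device, sum of errors_plus_duration:
device
android     588
ios        1483
Name: errors_plus_duration, dtype: int64

android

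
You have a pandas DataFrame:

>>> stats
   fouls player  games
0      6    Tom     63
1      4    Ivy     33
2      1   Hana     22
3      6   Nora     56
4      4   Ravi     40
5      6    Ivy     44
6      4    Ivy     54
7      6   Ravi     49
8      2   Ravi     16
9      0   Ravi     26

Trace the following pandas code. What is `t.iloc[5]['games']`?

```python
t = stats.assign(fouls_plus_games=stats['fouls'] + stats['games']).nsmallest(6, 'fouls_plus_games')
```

44

add column fouls_plus_games = stats['fouls'] + stats['games']:
   fouls player  games  fouls_plus_games
0      6    Tom     63                69
1      4    Ivy     33                37
2      1   Hana     22                23
3      6   Nora     56                62
4      4   Ravi     40                44
5      6    Ivy     44                50
6      4    Ivy     54                58
7      6   Ravi     49                55
8      2   Ravi     16                18
9      0   Ravi     26                26
take 6 rows with smallest fouls_plus_games:
   fouls player  games  fouls_plus_games
8      2   Ravi     16                18
2      1   Hana     22                23
9      0   Ravi     26                26
1      4    Ivy     33                37
4      4   Ravi     40                44
5      6    Ivy     44                50
value at position 5, column 'games' → 44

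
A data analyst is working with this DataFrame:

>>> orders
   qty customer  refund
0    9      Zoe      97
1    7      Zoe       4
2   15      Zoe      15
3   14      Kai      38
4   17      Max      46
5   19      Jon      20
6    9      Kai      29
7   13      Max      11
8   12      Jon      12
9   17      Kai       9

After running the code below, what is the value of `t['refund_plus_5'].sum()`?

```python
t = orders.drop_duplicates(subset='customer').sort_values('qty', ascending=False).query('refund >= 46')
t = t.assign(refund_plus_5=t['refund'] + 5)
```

153

drop duplicate customer (keep=first):
   qty customer  refund
0    9      Zoe      97
3   14      Kai      38
4   17      Max      46
5   19      Jon      20
sort by qty descending:
   qty customer  refund
5   19      Jon      20
4   17      Max      46
3   14      Kai      38
0    9      Zoe      97
filter rows where refund >= 46:
   qty customer  refund
4   17      Max      46
0    9      Zoe      97
add column refund_plus_5 = t['refund'] + 5:
   qty customer  refund  refund_plus_5
4   17      Max      46             51
0    9      Zoe      97            102
The sum of column 'refund_plus_5' is 153.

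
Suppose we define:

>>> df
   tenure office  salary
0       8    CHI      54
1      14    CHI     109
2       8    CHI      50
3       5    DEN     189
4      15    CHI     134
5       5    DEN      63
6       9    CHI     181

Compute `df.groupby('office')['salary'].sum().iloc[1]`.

252

group by office, sum of salary:
office
CHI    528
DEN    252
Name: salary, dtype: int64
Then the value at position 1: 252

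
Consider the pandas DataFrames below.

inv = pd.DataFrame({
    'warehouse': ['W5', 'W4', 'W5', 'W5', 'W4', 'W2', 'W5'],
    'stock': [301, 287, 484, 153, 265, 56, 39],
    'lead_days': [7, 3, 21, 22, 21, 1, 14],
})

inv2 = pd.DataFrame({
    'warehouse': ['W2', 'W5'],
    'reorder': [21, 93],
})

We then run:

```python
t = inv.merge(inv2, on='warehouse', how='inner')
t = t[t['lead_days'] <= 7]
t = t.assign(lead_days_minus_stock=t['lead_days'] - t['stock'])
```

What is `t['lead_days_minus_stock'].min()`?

merge on 'warehouse' (how='inner') → 5 rows:
  warehouse  stock  lead_days  reorder
0        W5    301          7       93
1        W5    484         21       93
2        W5    153         22       93
3        W2     56          1       21
4        W5     39         14       93
filter rows where lead_days <= 7:
  warehouse  stock  lead_days  reorder
0        W5    301          7       93
3        W2     56          1       21
add column lead_days_minus_stock = t['lead_days'] - t['stock']:
  warehouse  stock  lead_days  reorder  lead_days_minus_stock
0        W5    301          7       93                   -294
3        W2     56          1       21                    -55
The min of column 'lead_days_minus_stock' is -294.

-294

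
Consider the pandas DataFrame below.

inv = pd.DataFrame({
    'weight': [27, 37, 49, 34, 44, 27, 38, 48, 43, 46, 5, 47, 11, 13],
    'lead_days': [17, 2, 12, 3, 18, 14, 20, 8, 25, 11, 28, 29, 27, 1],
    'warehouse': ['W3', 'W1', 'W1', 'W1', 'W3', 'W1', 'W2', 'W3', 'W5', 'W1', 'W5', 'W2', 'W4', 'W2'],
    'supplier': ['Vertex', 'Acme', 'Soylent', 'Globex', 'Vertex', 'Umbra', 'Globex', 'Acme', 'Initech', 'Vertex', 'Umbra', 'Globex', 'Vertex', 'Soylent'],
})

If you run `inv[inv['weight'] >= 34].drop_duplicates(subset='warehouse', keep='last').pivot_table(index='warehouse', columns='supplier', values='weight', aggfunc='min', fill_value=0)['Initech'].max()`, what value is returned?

filter rows where weight >= 34:
    weight  lead_days warehouse supplier
1       37          2        W1     Acme
2       49         12        W1  Soylent
3       34          3        W1   Globex
4       44         18        W3   Vertex
6       38         20        W2   Globex
7       48          8        W3     Acme
8       43         25        W5  Initech
9       46         11        W1   Vertex
11      47         29        W2   Globex
drop duplicate warehouse (keep=last):
    weight  lead_days warehouse supplier
7       48          8        W3     Acme
8       43         25        W5  Initech
9       46         11        W1   Vertex
11      47         29        W2   Globex
pivot: rows=warehouse, cols=supplier, min(weight):
supplier   Acme  Globex  Initech  Vertex
warehouse                               
W1            0       0        0      46
W2            0      47        0       0
W3           48       0        0       0
W5            0       0       43       0
So max() = 43.

43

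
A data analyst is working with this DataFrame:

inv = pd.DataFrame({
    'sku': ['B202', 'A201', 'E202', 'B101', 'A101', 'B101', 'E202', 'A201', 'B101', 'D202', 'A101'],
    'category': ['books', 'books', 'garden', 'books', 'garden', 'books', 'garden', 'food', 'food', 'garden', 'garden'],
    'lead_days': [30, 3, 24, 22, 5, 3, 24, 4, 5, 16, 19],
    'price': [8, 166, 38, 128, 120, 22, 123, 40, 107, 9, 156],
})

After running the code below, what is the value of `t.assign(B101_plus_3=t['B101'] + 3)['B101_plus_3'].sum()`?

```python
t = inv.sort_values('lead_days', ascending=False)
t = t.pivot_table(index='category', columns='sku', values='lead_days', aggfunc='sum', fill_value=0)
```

39

sort by lead_days descending:
     sku category  lead_days  price
0   B202    books         30      8
2   E202   garden         24     38
6   E202   garden         24    123
3   B101    books         22    128
10  A101   garden         19    156
9   D202   garden         16      9
4   A101   garden          5    120
8   B101     food          5    107
7   A201     food          4     40
1   A201    books          3    166
5   B101    books          3     22
pivot: rows=category, cols=sku, sum(lead_days):
sku       A101  A201  B101  B202  D202  E202
category                                    
books        0     3    25    30     0     0
food         0     4     5     0     0     0
garden      24     0     0     0    16    48
add column B101_plus_3 = t['B101'] + 3:
sku       A101  A201  B101  B202  D202  E202  B101_plus_3
category                                                 
books        0     3    25    30     0     0           28
food         0     4     5     0     0     0            8
garden      24     0     0     0    16    48            3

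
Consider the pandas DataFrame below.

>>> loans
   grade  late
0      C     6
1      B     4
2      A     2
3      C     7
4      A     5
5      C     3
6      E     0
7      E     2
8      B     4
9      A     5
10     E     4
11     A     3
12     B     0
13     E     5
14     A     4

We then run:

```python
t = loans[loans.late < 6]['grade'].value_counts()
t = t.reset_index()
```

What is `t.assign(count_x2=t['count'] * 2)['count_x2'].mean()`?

filter rows where late < 6:
   grade  late
1      B     4
2      A     2
4      A     5
5      C     3
6      E     0
7      E     2
8      B     4
9      A     5
10     E     4
11     A     3
12     B     0
13     E     5
14     A     4
value_counts of grade:
grade
A    5
E    4
B    3
C    1
Name: count, dtype: int64
reset_index():
  grade  count
0     A      5
1     E      4
2     B      3
3     C      1
add column count_x2 = t['count'] * 2:
  grade  count  count_x2
0     A      5        10
1     E      4         8
2     B      3         6
3     C      1         2
So mean() = 6.5.

6.5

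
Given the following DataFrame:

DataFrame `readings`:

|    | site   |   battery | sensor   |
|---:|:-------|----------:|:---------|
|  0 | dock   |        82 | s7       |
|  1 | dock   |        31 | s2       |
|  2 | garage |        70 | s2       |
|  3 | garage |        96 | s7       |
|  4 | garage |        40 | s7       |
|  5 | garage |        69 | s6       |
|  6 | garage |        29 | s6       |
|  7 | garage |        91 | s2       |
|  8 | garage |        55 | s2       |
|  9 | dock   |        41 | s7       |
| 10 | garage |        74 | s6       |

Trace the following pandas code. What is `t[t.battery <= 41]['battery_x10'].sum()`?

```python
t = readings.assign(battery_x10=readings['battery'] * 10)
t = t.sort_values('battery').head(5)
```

1410

add column battery_x10 = readings['battery'] * 10:
      site  battery sensor  battery_x10
0     dock       82     s7          820
1     dock       31     s2          310
2   garage       70     s2          700
3   garage       96     s7          960
4   garage       40     s7          400
5   garage       69     s6          690
6   garage       29     s6          290
7   garage       91     s2          910
8   garage       55     s2          550
9     dock       41     s7          410
10  garage       74     s6          740
sort by battery:
      site  battery sensor  battery_x10
6   garage       29     s6          290
1     dock       31     s2          310
4   garage       40     s7          400
9     dock       41     s7          410
8   garage       55     s2          550
5   garage       69     s6          690
2   garage       70     s2          700
10  garage       74     s6          740
0     dock       82     s7          820
7   garage       91     s2          910
3   garage       96     s7          960
take first 5 rows:
     site  battery sensor  battery_x10
6  garage       29     s6          290
1    dock       31     s2          310
4  garage       40     s7          400
9    dock       41     s7          410
8  garage       55     s2          550
filter rows where battery <= 41:
     site  battery sensor  battery_x10
6  garage       29     s6          290
1    dock       31     s2          310
4  garage       40     s7          400
9    dock       41     s7          410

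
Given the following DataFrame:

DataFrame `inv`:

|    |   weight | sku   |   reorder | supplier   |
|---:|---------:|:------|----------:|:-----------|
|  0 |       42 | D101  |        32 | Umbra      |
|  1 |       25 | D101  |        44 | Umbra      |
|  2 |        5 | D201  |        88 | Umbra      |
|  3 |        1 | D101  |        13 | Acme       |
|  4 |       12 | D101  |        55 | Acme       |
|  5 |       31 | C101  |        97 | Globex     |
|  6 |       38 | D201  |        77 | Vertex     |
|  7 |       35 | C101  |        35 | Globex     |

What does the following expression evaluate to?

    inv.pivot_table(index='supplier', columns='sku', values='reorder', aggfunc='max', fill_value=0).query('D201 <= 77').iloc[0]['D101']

55

pivot: rows=supplier, cols=sku, max(reorder):
sku       C101  D101  D201
supplier                  
Acme         0    55     0
Globex      97     0     0
Umbra        0    44    88
Vertex       0     0    77
filter rows where D201 <= 77:
sku       C101  D101  D201
supplier                  
Acme         0    55     0
Globex      97     0     0
Vertex       0     0    77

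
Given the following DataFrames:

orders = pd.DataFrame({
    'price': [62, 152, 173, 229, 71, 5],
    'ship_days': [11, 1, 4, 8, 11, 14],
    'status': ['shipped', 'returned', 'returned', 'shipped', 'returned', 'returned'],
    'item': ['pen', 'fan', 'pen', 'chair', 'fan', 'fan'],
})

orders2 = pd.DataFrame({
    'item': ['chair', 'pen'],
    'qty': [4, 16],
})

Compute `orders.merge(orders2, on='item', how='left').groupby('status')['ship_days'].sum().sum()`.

merge on 'item' (how='left') → 6 rows:
   price  ship_days    status   item   qty
0     62         11   shipped    pen  16.0
1    152          1  returned    fan   NaN
2    173          4  returned    pen  16.0
3    229          8   shipped  chair   4.0
4     71         11  returned    fan   NaN
5      5         14  returned    fan   NaN
group by status, sum of ship_days:
status
returned    30
shipped     19
Name: ship_days, dtype: int64
sum of the resulting series → 49

49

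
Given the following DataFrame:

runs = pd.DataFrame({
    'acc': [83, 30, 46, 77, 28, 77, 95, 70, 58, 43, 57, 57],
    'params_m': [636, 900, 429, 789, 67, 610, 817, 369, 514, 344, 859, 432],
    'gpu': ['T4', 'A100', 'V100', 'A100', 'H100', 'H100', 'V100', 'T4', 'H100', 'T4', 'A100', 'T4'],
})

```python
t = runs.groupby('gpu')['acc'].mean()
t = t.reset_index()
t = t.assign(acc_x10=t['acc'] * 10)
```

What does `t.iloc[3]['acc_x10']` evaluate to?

705.0

group by gpu, mean of acc:
gpu
A100    54.666667
H100    54.333333
T4      63.250000
V100    70.500000
Name: acc, dtype: float64
reset_index():
    gpu        acc
0  A100  54.666667
1  H100  54.333333
2    T4  63.250000
3  V100  70.500000
add column acc_x10 = t['acc'] * 10:
    gpu        acc     acc_x10
0  A100  54.666667  546.666667
1  H100  54.333333  543.333333
2    T4  63.250000  632.500000
3  V100  70.500000  705.000000
Finally, value at position 3, column 'acc_x10' = 705.0.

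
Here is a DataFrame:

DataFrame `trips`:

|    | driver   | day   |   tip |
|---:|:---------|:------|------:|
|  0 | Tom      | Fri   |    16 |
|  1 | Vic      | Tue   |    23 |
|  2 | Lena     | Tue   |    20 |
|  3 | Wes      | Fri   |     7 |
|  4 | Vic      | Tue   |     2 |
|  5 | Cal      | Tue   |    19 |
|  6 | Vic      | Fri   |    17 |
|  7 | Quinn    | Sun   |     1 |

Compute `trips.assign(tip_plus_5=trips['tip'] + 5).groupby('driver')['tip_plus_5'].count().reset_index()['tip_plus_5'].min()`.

1

add column tip_plus_5 = trips['tip'] + 5:
  driver  day  tip  tip_plus_5
0    Tom  Fri   16          21
1    Vic  Tue   23          28
2   Lena  Tue   20          25
3    Wes  Fri    7          12
4    Vic  Tue    2           7
5    Cal  Tue   19          24
6    Vic  Fri   17          22
7  Quinn  Sun    1           6
group by driver, count of tip_plus_5:
driver
Cal      1
Lena     1
Quinn    1
Tom      1
Vic      3
Wes      1
Name: tip_plus_5, dtype: int64
reset_index():
  driver  tip_plus_5
0    Cal           1
1   Lena           1
2  Quinn           1
3    Tom           1
4    Vic           3
5    Wes           1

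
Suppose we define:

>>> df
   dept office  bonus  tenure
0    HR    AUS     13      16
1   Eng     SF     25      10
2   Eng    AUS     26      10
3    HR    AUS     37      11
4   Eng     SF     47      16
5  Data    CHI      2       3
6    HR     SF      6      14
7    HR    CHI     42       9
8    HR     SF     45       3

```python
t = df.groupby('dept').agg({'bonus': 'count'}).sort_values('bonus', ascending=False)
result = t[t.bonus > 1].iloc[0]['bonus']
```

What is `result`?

group by dept, count of bonus:
      bonus
dept       
Data      1
Eng       3
HR        5
sort by bonus descending:
      bonus
dept       
HR        5
Eng       3
Data      1
filter rows where bonus > 1:
      bonus
dept       
HR        5
Eng       3

5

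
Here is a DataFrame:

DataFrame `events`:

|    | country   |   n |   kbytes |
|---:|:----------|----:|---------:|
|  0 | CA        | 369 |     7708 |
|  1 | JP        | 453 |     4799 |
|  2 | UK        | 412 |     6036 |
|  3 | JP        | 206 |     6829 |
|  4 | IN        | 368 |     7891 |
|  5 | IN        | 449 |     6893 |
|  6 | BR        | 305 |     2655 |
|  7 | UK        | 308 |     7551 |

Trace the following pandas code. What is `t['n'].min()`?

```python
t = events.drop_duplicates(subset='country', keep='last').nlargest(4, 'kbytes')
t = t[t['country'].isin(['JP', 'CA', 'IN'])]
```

206

drop duplicate country (keep=last):
  country    n  kbytes
0      CA  369    7708
3      JP  206    6829
5      IN  449    6893
6      BR  305    2655
7      UK  308    7551
take 4 rows with largest kbytes:
  country    n  kbytes
0      CA  369    7708
7      UK  308    7551
5      IN  449    6893
3      JP  206    6829
filter rows where country in ['JP', 'CA', 'IN']:
  country    n  kbytes
0      CA  369    7708
5      IN  449    6893
3      JP  206    6829
Then the min of column 'n': 206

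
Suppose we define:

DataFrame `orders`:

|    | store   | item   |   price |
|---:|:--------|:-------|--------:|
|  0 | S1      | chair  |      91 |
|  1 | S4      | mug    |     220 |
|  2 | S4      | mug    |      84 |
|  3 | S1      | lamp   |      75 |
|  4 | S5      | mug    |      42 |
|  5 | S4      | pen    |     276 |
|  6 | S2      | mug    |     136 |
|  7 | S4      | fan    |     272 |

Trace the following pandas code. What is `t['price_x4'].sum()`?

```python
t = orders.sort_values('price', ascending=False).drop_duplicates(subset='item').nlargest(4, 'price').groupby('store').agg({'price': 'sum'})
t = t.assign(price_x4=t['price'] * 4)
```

3436

sort by price descending:
  store   item  price
5    S4    pen    276
7    S4    fan    272
1    S4    mug    220
6    S2    mug    136
0    S1  chair     91
2    S4    mug     84
3    S1   lamp     75
4    S5    mug     42
drop duplicate item (keep=first):
  store   item  price
5    S4    pen    276
7    S4    fan    272
1    S4    mug    220
0    S1  chair     91
3    S1   lamp     75
take 4 rows with largest price:
  store   item  price
5    S4    pen    276
7    S4    fan    272
1    S4    mug    220
0    S1  chair     91
group by store, sum of price:
       price
store       
S1        91
S4       768
add column price_x4 = t['price'] * 4:
       price  price_x4
store                 
S1        91       364
S4       768      3072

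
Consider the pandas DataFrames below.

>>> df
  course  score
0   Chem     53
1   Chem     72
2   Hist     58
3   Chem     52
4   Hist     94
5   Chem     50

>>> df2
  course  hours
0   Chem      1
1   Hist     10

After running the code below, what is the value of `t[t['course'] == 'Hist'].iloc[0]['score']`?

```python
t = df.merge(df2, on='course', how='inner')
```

58

merge on 'course' (how='inner') → 6 rows:
  course  score  hours
0   Chem     53      1
1   Chem     72      1
2   Hist     58     10
3   Chem     52      1
4   Hist     94     10
5   Chem     50      1
filter rows where course == 'Hist':
  course  score  hours
2   Hist     58     10
4   Hist     94     10
value at position 0, column 'score' → 58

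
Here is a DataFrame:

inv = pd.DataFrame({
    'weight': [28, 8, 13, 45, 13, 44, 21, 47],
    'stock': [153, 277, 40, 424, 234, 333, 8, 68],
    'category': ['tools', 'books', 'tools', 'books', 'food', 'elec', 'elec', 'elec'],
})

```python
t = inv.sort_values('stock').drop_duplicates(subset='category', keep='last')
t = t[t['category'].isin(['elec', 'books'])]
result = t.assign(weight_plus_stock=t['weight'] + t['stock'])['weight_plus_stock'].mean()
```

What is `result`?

423.0

sort by stock:
   weight  stock category
6      21      8     elec
2      13     40    tools
7      47     68     elec
0      28    153    tools
4      13    234     food
1       8    277    books
5      44    333     elec
3      45    424    books
drop duplicate category (keep=last):
   weight  stock category
0      28    153    tools
4      13    234     food
5      44    333     elec
3      45    424    books
filter rows where category in ['elec', 'books']:
   weight  stock category
5      44    333     elec
3      45    424    books
add column weight_plus_stock = t['weight'] + t['stock']:
   weight  stock category  weight_plus_stock
5      44    333     elec                377
3      45    424    books                469
So mean() = 423.0.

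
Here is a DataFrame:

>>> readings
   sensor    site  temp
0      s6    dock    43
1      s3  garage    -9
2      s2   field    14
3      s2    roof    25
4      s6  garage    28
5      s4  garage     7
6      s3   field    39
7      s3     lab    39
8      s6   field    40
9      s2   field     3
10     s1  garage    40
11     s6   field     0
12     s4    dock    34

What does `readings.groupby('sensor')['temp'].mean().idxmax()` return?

group by sensor, mean of temp:
sensor
s1    40.00
s2    14.00
s3    23.00
s4    20.50
s6    27.75
Name: temp, dtype: float64
Finally, label with the largest value = s1.

s1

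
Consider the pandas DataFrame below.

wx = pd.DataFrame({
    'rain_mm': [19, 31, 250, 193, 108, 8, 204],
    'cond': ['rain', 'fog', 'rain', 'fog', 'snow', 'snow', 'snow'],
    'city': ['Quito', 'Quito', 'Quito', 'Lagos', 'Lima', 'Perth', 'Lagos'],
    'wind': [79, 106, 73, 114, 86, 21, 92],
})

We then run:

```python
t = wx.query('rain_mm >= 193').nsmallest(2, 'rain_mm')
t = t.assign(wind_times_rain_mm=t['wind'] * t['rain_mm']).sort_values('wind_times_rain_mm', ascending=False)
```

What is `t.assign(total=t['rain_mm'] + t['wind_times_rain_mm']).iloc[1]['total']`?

filter rows where rain_mm >= 193:
   rain_mm  cond   city  wind
2      250  rain  Quito    73
3      193   fog  Lagos   114
6      204  snow  Lagos    92
take 2 rows with smallest rain_mm:
   rain_mm  cond   city  wind
3      193   fog  Lagos   114
6      204  snow  Lagos    92
add column wind_times_rain_mm = t['wind'] * t['rain_mm']:
   rain_mm  cond   city  wind  wind_times_rain_mm
3      193   fog  Lagos   114               22002
6      204  snow  Lagos    92               18768
sort by wind_times_rain_mm descending:
   rain_mm  cond   city  wind  wind_times_rain_mm
3      193   fog  Lagos   114               22002
6      204  snow  Lagos    92               18768
add column total = t['rain_mm'] + t['wind_times_rain_mm']:
   rain_mm  cond   city  wind  wind_times_rain_mm  total
3      193   fog  Lagos   114               22002  22195
6      204  snow  Lagos    92               18768  18972

18972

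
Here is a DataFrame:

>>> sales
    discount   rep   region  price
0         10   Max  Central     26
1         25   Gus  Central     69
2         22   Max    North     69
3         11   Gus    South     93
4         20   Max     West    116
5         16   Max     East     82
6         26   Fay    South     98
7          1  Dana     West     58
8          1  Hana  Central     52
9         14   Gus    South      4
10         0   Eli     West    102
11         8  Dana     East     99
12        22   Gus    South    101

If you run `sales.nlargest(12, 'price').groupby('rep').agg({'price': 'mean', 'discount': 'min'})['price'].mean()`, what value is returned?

take 12 rows with largest price:
    discount   rep   region  price
4         20   Max     West    116
10         0   Eli     West    102
12        22   Gus    South    101
11         8  Dana     East     99
6         26   Fay    South     98
3         11   Gus    South     93
5         16   Max     East     82
1         25   Gus  Central     69
2         22   Max    North     69
7          1  Dana     West     58
8          1  Hana  Central     52
0         10   Max  Central     26
group by rep: mean(price), min(discount):
           price  discount
rep                       
Dana   78.500000         1
Eli   102.000000         0
Fay    98.000000        26
Gus    87.666667        11
Hana   52.000000         1
Max    73.250000        10
Then the mean of column 'price': 81.9027777778

81.9027777778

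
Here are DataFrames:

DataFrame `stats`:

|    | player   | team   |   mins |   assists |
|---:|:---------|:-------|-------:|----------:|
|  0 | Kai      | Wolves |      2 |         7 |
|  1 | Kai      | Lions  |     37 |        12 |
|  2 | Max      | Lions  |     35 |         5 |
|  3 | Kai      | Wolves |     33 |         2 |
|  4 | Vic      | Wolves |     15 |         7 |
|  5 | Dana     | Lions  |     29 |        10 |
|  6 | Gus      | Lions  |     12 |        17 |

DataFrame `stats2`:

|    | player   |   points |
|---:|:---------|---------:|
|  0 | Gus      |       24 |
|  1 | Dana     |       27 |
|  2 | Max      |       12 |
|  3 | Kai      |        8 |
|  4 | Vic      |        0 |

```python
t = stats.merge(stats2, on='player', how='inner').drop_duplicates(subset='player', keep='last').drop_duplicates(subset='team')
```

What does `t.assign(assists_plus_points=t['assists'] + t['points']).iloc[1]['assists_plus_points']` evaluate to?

merge on 'player' (how='inner') → 7 rows:
  player    team  mins  assists  points
0    Kai  Wolves     2        7       8
1    Kai   Lions    37       12       8
2    Max   Lions    35        5      12
3    Kai  Wolves    33        2       8
4    Vic  Wolves    15        7       0
5   Dana   Lions    29       10      27
6    Gus   Lions    12       17      24
drop duplicate player (keep=last):
  player    team  mins  assists  points
2    Max   Lions    35        5      12
3    Kai  Wolves    33        2       8
4    Vic  Wolves    15        7       0
5   Dana   Lions    29       10      27
6    Gus   Lions    12       17      24
drop duplicate team (keep=first):
  player    team  mins  assists  points
2    Max   Lions    35        5      12
3    Kai  Wolves    33        2       8
add column assists_plus_points = t['assists'] + t['points']:
  player    team  mins  assists  points  assists_plus_points
2    Max   Lions    35        5      12                   17
3    Kai  Wolves    33        2       8                   10
Finally, value at position 1, column 'assists_plus_points' = 10.

10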